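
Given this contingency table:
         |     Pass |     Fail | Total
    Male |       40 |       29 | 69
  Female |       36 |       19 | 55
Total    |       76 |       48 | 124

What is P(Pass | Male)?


P(Pass | Male) = 40/(40+29) = 40/69

P(Pass|Male) = 40/69 ≈ 57.97%


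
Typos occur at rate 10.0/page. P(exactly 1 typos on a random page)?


Poisson(λ=10.0): P(X=1) = e^(-λ)×λ^k/k!
= e^(-10.0) × 10.0^1 / 1!
≈ 4.539992976e-05 × 10 / 1 ≈ 0.000454

P(X=1) ≈ 0.000454 ≈ 0.05%


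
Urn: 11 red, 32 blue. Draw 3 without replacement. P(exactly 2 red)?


Hypergeometric: C(11,2)×C(32,1)/C(43,3)
= 55×32/12341 = 1760/12341

P(X=2) = 1760/12341 ≈ 14.26%


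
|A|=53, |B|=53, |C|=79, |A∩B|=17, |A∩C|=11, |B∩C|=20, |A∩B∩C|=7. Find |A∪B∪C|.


|A∪B∪C| = 53+53+79-17-11-20+7 = 144

|A∪B∪C| = 144


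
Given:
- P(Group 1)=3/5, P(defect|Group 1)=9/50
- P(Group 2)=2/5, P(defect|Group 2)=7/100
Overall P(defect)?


P(B) = Σ P(B|Aᵢ)×P(Aᵢ)
  9/50×3/5 = 27/250
  7/100×2/5 = 7/250
Sum = 17/125

P(defect) = 17/125 ≈ 13.60%


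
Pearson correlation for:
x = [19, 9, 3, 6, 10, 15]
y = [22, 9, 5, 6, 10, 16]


n=6, Σx=62, Σy=68, Σxy=890, Σx²=812, Σy²=982
r = (6×890 - 62×68)/√((6×812 - 62²)(6×982 - 68²))
= 1124/√(1028×1268) = 1124/√1303504 ≈ 1124/1141.7110 ≈ 0.9845

r ≈ 0.9845


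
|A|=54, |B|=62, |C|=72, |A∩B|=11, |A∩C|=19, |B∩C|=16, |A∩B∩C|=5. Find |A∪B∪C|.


|A∪B∪C| = 54+62+72-11-19-16+5 = 147

|A∪B∪C| = 147


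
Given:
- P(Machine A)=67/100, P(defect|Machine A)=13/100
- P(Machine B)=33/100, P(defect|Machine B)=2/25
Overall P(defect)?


P(B) = Σ P(B|Aᵢ)×P(Aᵢ)
  13/100×67/100 = 871/10000
  2/25×33/100 = 33/1250
Sum = 227/2000

P(defect) = 227/2000 ≈ 11.35%


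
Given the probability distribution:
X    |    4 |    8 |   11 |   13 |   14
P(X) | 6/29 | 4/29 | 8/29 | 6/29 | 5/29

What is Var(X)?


E[X] = 292/29
E[X²] = 3314/29
Var(X) = E[X²] - (E[X])² = 3314/29 - 85264/841 = 10842/841

Var(X) = 10842/841 ≈ 12.8918


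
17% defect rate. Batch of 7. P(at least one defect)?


P(all good) = (83/100)^7 = 27136050989627/100000000000000
P(≥1 defect) = 72863949010373/100000000000000

P = 72863949010373/100000000000000 ≈ 72.86%


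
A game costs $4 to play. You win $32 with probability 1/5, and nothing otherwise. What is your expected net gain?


E[gain] = (32-4)×1/5 + (-4)×4/5
= 28/5 - 16/5 = 12/5

Expected net gain = $12/5 ≈ $2.40


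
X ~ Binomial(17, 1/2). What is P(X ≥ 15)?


P(X ≥ 15) = Σ P(X=i) for i=15..17
P(X=15) = 17/16384
P(X=16) = 17/131072
P(X=17) = 1/131072
Sum = 77/65536

P(X ≥ 15) = 77/65536 ≈ 0.12%


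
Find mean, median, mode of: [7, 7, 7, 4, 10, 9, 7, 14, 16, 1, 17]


Sorted: [1, 4, 7, 7, 7, 7, 9, 10, 14, 16, 17]
Mean = 99/11 = 9
Median = 7
Freq: {7: 4, 4: 1, 10: 1, 9: 1, 14: 1, 16: 1, 1: 1, 17: 1}
Mode: [7]

Mean=9, Median=7, Mode=7


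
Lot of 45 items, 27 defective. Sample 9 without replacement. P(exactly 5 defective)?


Hypergeometric: C(27,5)×C(18,4)/C(45,9)
= 80730×3060/886163135 = 3800520/13633279

P(X=5) = 3800520/13633279 ≈ 27.88%


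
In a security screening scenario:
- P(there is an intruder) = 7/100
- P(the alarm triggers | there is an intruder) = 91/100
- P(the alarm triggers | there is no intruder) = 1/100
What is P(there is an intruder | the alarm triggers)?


Using Bayes' theorem:
P(A|B) = P(B|A)·P(A) / P(B)

P(the alarm triggers) = 91/100 × 7/100 + 1/100 × 93/100
= 637/10000 + 93/10000 = 73/1000

P(there is an intruder|the alarm triggers) = (637/10000) / (73/1000) = 637/730

P(there is an intruder|the alarm triggers) = 637/730 ≈ 87.26%


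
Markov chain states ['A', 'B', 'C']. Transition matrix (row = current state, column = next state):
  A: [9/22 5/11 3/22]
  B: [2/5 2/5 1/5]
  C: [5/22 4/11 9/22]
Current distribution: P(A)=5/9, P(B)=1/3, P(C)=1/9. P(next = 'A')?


P(next=A) = Σᵢ P(now=i)×P(i→A)
= 5/9×9/22 + 1/3×2/5 + 1/9×5/22
= 5/22 + 2/15 + 5/198 = 191/495

P = 191/495 ≈ 0.3859


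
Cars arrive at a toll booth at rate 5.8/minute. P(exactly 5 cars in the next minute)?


Poisson(λ=5.8): P(X=5) = e^(-λ)×λ^k/k!
= e^(-5.8) × 5.8^5 / 5!
≈ 0.003027554745 × 6563.56768 / 120 ≈ 0.165596

P(X=5) ≈ 0.165596 ≈ 16.56%


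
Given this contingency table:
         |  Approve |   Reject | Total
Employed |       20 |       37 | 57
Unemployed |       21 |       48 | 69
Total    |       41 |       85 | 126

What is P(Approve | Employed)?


P(Approve | Employed) = 20/(20+37) = 20/57

P(Approve|Employed) = 20/57 ≈ 35.09%


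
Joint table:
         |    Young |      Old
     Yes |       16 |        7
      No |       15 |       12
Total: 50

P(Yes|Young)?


P(Yes|Young) = 16/(16+15) = 16/31

P = 16/31 ≈ 51.61%


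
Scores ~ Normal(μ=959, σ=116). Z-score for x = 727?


z = (x - μ)/σ = (727 - 959)/116 = -2.0

z = -2.0


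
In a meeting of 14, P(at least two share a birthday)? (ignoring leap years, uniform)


P(all different) = Π(365-i)/365 for i=0..13
= 0.776897
P(match) = 1 - 0.776897 = 0.223103

P ≈ 0.2231 ≈ 22.31%


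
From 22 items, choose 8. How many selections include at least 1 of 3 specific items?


Complement: C(22,8) - C(19,8) = 319770 - 75582 = 244188

244188


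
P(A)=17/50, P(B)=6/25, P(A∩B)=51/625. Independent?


P(A)×P(B) = 51/625
P(A∩B) = 51/625
Equal ✓ → Independent

Yes, independent


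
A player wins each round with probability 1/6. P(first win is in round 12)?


Geometric: P(X=12) = (1-p)^(k-1)×p = (5/6)^11×1/6 = 48828125/2176782336

P(X=12) = 48828125/2176782336 ≈ 2.24%


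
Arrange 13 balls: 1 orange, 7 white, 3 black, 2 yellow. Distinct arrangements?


13!/(1!×7!×3!×2!) = 102960

102960


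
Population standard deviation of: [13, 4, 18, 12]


Mean = 47/4
  (13-47/4)²=25/16
  (4-47/4)²=961/16
  (18-47/4)²=625/16
  (12-47/4)²=1/16
Σ(x-μ)² = 403/4
σ² = (403/4)/4 = 403/16

σ = √(403/16) ≈ 5.0187


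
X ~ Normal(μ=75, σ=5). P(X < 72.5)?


z = (72.5-75)/5 = -0.5
P(Z < -0.5) = 0.3085

P(X < 72.5) ≈ 0.3085


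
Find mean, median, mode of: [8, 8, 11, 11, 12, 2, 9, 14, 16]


Sorted: [2, 8, 8, 9, 11, 11, 12, 14, 16]
Mean = 91/9
Median = 11
Freq: {8: 2, 11: 2, 12: 1, 2: 1, 9: 1, 14: 1, 16: 1}
Mode: [8, 11]

Mean=91/9, Median=11, Mode=[8, 11]


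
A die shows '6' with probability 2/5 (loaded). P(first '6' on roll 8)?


Geometric: P(X=8) = (1-p)^(k-1)×p = (3/5)^7×2/5 = 4374/390625

P(X=8) = 4374/390625 ≈ 1.12%


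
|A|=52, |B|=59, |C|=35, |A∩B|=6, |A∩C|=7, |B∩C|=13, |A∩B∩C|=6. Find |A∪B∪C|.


|A∪B∪C| = 52+59+35-6-7-13+6 = 126

|A∪B∪C| = 126


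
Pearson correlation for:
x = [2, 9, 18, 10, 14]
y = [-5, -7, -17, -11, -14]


n=5, Σx=53, Σy=-54, Σxy=-685, Σx²=705, Σy²=680
r = (5×(-685) - 53×(-54))/√((5×705 - 53²)(5×680 - (-54)²))
= -563/√(716×484) = -563/√346544 ≈ -563/588.6799 ≈ -0.9564

r ≈ -0.9564


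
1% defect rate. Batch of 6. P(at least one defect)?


P(all good) = (99/100)^6 = 941480149401/1000000000000
P(≥1 defect) = 58519850599/1000000000000

P = 58519850599/1000000000000 ≈ 5.85%


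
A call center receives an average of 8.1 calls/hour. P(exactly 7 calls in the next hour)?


Poisson(λ=8.1): P(X=7) = e^(-λ)×λ^k/k!
= e^(-8.1) × 8.1^7 / 7!
≈ 0.0003035391381 × 2287679.2455 / 5040 ≈ 0.137778

P(X=7) ≈ 0.137778 ≈ 13.78%


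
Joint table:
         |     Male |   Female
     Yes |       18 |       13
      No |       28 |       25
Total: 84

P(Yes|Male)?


P(Yes|Male) = 18/(18+28) = 18/46 = 9/23

P = 9/23 ≈ 39.13%


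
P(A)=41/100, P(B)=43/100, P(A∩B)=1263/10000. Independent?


P(A)×P(B) = 1763/10000
P(A∩B) = 1263/10000
Not equal → NOT independent

No, not independent


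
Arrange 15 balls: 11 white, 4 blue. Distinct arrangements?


15!/(11!×4!) = 1365

1365


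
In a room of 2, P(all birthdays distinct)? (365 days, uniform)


P(all different) = Π(365-i)/365 for i=0..1
= (365/365)×(364/365)×...×(364/365)
= 0.997260

P ≈ 0.9973 ≈ 99.73%


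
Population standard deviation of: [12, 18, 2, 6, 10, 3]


Mean = 51/6 = 17/2
  (12-17/2)²=49/4
  (18-17/2)²=361/4
  (2-17/2)²=169/4
  (6-17/2)²=25/4
  (10-17/2)²=9/4
  (3-17/2)²=121/4
Σ(x-μ)² = 367/2
σ² = (367/2)/6 = 367/12

σ = √(367/12) ≈ 5.5302


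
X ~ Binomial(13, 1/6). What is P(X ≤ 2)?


P(X ≤ 2) = Σ P(X=i) for i=0..2
P(X=0) = 1220703125/13060694016
P(X=1) = 3173828125/13060694016
P(X=2) = 634765625/2176782336
Sum = 341796875/544195584

P(X ≤ 2) = 341796875/544195584 ≈ 62.81%


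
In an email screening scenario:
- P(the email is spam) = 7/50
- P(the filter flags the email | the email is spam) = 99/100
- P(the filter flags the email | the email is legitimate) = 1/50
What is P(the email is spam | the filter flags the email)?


Using Bayes' theorem:
P(A|B) = P(B|A)·P(A) / P(B)

P(the filter flags the email) = 99/100 × 7/50 + 1/50 × 43/50
= 693/5000 + 43/2500 = 779/5000

P(the email is spam|the filter flags the email) = (693/5000) / (779/5000) = 693/779

P(the email is spam|the filter flags the email) = 693/779 ≈ 88.96%


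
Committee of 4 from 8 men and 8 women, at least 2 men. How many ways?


Count by #men:
  2M,2W: C(8,2)×C(8,2)=784
  3M,1W: C(8,3)×C(8,1)=448
  4M,0W: C(8,4)×C(8,0)=70
Total = 1302

1302


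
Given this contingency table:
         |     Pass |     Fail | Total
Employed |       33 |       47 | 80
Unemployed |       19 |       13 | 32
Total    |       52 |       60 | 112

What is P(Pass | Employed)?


P(Pass | Employed) = 33/(33+47) = 33/80

P(Pass|Employed) = 33/80 ≈ 41.25%


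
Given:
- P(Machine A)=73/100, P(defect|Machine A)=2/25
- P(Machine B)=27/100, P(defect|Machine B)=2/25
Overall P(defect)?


P(B) = Σ P(B|Aᵢ)×P(Aᵢ)
  2/25×73/100 = 73/1250
  2/25×27/100 = 27/1250
Sum = 2/25

P(defect) = 2/25 ≈ 8.00%


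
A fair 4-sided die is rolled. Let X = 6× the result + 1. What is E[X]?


E[die] = (1+4)/2 = 5/2
E[X] = 6×5/2 + 1 = 16

E[X] = 16


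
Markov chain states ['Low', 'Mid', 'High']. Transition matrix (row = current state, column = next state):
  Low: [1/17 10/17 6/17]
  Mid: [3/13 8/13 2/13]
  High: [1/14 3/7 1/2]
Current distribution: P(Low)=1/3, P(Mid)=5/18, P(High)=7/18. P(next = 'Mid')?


P(next=Mid) = Σᵢ P(now=i)×P(i→Mid)
= 1/3×10/17 + 5/18×8/13 + 7/18×3/7
= 10/51 + 20/117 + 1/6 = 2123/3978

P = 2123/3978 ≈ 0.5337


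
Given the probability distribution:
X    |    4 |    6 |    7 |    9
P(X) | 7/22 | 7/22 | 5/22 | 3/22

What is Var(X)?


E[X] = 6
E[X²] = 426/11
Var(X) = E[X²] - (E[X])² = 426/11 - 36 = 30/11

Var(X) = 30/11 ≈ 2.7273


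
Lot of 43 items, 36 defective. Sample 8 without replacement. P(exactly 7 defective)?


Hypergeometric: C(36,7)×C(7,1)/C(43,8)
= 8347680×7/145008513 = 6492640/16112057

P(X=7) = 6492640/16112057 ≈ 40.30%


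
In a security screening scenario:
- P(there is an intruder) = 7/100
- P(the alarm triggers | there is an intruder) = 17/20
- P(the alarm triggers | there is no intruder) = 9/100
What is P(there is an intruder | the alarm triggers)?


Using Bayes' theorem:
P(A|B) = P(B|A)·P(A) / P(B)

P(the alarm triggers) = 17/20 × 7/100 + 9/100 × 93/100
= 119/2000 + 837/10000 = 179/1250

P(there is an intruder|the alarm triggers) = (119/2000) / (179/1250) = 595/1432

P(there is an intruder|the alarm triggers) = 595/1432 ≈ 41.55%


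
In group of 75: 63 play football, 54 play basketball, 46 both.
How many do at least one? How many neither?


|A∪B| = 63+54-46 = 71
Neither = 75-71 = 4

At least one: 71; Neither: 4


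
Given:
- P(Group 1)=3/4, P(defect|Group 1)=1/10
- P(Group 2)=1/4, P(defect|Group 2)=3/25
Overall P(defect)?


P(B) = Σ P(B|Aᵢ)×P(Aᵢ)
  1/10×3/4 = 3/40
  3/25×1/4 = 3/100
Sum = 21/200

P(defect) = 21/200 ≈ 10.50%


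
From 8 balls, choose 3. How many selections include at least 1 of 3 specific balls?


Complement: C(8,3) - C(5,3) = 56 - 10 = 46

46


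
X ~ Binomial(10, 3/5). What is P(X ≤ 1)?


P(X ≤ 1) = Σ P(X=i) for i=0..1
P(X=0) = 1024/9765625
P(X=1) = 3072/1953125
Sum = 16384/9765625

P(X ≤ 1) = 16384/9765625 ≈ 0.17%


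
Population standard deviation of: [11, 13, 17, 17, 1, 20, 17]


Mean = 96/7
  (11-96/7)²=361/49
  (13-96/7)²=25/49
  (17-96/7)²=529/49
  (17-96/7)²=529/49
  (1-96/7)²=7921/49
  (20-96/7)²=1936/49
  (17-96/7)²=529/49
Σ(x-μ)² = 1690/7
σ² = (1690/7)/7 = 1690/49

σ = √(1690/49) ≈ 5.8728


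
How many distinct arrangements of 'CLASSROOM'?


Letters: 9, freq: {'C': 1, 'L': 1, 'A': 1, 'S': 2, 'R': 1, 'O': 2, 'M': 1}
9!/(1!×1!×1!×2!×1!×2!×1!) = 362880/4 = 90720

90720


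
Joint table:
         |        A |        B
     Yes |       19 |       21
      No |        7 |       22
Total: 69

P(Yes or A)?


P(Yes∨A) = P(Yes) + P(A) - P(Yes∧A)
= (40 + 26 - 19)/69 = 47/69

P = 47/69 ≈ 68.12%


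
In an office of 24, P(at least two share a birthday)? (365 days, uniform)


P(all different) = Π(365-i)/365 for i=0..23
= 0.461656
P(match) = 1 - 0.461656 = 0.538344

P ≈ 0.5383 ≈ 53.83%


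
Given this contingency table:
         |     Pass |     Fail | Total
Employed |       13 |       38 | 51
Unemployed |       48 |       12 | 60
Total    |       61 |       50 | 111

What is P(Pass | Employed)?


P(Pass | Employed) = 13/(13+38) = 13/51

P(Pass|Employed) = 13/51 ≈ 25.49%


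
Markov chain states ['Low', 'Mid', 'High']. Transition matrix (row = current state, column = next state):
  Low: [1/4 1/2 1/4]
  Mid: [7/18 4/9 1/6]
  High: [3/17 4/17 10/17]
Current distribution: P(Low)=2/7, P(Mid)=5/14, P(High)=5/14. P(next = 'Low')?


P(next=Low) = Σᵢ P(now=i)×P(i→Low)
= 2/7×1/4 + 5/14×7/18 + 5/14×3/17
= 1/14 + 5/36 + 15/238 = 1171/4284

P = 1171/4284 ≈ 0.2733


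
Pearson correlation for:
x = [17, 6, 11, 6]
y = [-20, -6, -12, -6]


n=4, Σx=40, Σy=-44, Σxy=-544, Σx²=482, Σy²=616
r = (4×(-544) - 40×(-44))/√((4×482 - 40²)(4×616 - (-44)²))
= -416/√(328×528) = -416/√173184 ≈ -416/416.1538 ≈ -0.9996

r ≈ -0.9996


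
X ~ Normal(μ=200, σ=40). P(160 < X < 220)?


z₁=(160-200)/40=-1.0, z₂=(220-200)/40=0.5
P = Φ(0.5) - Φ(-1.0) = 0.691462 - 0.158655 = 0.532807 ≈ 0.5328

P(160 < X < 220) ≈ 0.5328


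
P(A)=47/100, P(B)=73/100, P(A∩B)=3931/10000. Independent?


P(A)×P(B) = 3431/10000
P(A∩B) = 3931/10000
Not equal → NOT independent

No, not independent


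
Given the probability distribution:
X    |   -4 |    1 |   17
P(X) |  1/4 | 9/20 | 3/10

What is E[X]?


E[X] = Σ x·P(X=x)
= (-4)×(1/4) + (1)×(9/20) + (17)×(3/10)
= 91/20

E[X] = 91/20


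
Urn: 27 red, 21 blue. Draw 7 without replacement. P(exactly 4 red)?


Hypergeometric: C(27,4)×C(21,3)/C(48,7)
= 17550×1330/73629072 = 648375/2045252

P(X=4) = 648375/2045252 ≈ 31.70%


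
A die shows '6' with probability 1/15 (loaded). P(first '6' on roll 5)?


Geometric: P(X=5) = (1-p)^(k-1)×p = (14/15)^4×1/15 = 38416/759375

P(X=5) = 38416/759375 ≈ 5.06%


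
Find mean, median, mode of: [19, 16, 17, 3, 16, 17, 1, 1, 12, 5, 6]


Sorted: [1, 1, 3, 5, 6, 12, 16, 16, 17, 17, 19]
Mean = 113/11
Median = 12
Freq: {19: 1, 16: 2, 17: 2, 3: 1, 1: 2, 12: 1, 5: 1, 6: 1}
Mode: [1, 16, 17]

Mean=113/11, Median=12, Mode=[1, 16, 17]


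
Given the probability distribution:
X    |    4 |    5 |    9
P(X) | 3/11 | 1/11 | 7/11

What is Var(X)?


E[X] = 80/11
E[X²] = 640/11
Var(X) = E[X²] - (E[X])² = 640/11 - 6400/121 = 640/121

Var(X) = 640/121 ≈ 5.2893


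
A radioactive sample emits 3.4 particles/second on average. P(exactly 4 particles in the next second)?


Poisson(λ=3.4): P(X=4) = e^(-λ)×λ^k/k!
= e^(-3.4) × 3.4^4 / 4!
≈ 0.03337326996 × 133.6336 / 24 ≈ 0.185825

P(X=4) ≈ 0.185825 ≈ 18.58%


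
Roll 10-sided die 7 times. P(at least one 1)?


P(no 1)^7 = (9/10)^7 = 4782969/10000000
P(≥1) = 1 - 4782969/10000000 = 5217031/10000000

P = 5217031/10000000 ≈ 52.17%


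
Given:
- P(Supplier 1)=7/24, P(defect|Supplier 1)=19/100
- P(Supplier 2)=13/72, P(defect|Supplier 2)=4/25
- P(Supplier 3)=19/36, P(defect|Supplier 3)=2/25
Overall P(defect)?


P(B) = Σ P(B|Aᵢ)×P(Aᵢ)
  19/100×7/24 = 133/2400
  4/25×13/72 = 13/450
  2/25×19/36 = 19/450
Sum = 911/7200

P(defect) = 911/7200 ≈ 12.65%


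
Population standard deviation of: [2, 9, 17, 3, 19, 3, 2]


Mean = 55/7
  (2-55/7)²=1681/49
  (9-55/7)²=64/49
  (17-55/7)²=4096/49
  (3-55/7)²=1156/49
  (19-55/7)²=6084/49
  (3-55/7)²=1156/49
  (2-55/7)²=1681/49
Σ(x-μ)² = 2274/7
σ² = (2274/7)/7 = 2274/49

σ = √(2274/49) ≈ 6.8124


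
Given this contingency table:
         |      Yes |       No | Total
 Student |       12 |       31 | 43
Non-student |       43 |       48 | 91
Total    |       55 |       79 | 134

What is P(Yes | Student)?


P(Yes | Student) = 12/(12+31) = 12/43

P(Yes|Student) = 12/43 ≈ 27.91%


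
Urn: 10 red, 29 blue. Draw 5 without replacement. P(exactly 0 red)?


Hypergeometric: C(10,0)×C(29,5)/C(39,5)
= 1×118755/575757 = 145/703

P(X=0) = 145/703 ≈ 20.63%


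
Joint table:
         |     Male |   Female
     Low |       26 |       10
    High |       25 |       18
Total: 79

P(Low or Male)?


P(Low∨Male) = P(Low) + P(Male) - P(Low∧Male)
= (36 + 51 - 26)/79 = 61/79

P = 61/79 ≈ 77.22%


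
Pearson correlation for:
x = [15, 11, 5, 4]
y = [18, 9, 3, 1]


n=4, Σx=35, Σy=31, Σxy=388, Σx²=387, Σy²=415
r = (4×388 - 35×31)/√((4×387 - 35²)(4×415 - 31²))
= 467/√(323×699) = 467/√225777 ≈ 467/475.1600 ≈ 0.9828

r ≈ 0.9828


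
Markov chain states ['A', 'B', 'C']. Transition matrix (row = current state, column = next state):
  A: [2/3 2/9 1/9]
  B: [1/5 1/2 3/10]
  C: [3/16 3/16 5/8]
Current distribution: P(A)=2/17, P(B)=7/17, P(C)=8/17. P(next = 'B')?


P(next=B) = Σᵢ P(now=i)×P(i→B)
= 2/17×2/9 + 7/17×1/2 + 8/17×3/16
= 4/153 + 7/34 + 3/34 = 49/153

P = 49/153 ≈ 0.3203


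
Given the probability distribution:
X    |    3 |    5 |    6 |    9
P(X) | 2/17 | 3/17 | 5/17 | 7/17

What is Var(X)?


E[X] = 114/17
E[X²] = 840/17
Var(X) = E[X²] - (E[X])² = 840/17 - 12996/289 = 1284/289

Var(X) = 1284/289 ≈ 4.4429


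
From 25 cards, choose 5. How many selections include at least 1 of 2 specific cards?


Complement: C(25,5) - C(23,5) = 53130 - 33649 = 19481

19481


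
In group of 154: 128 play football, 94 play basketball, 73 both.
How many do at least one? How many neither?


|A∪B| = 128+94-73 = 149
Neither = 154-149 = 5

At least one: 149; Neither: 5


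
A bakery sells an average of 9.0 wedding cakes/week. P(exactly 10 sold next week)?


Poisson(λ=9.0): P(X=10) = e^(-λ)×λ^k/k!
= e^(-9.0) × 9.0^10 / 10!
≈ 0.0001234098041 × 3486784401 / 3628800 ≈ 0.118580

P(X=10) ≈ 0.118580 ≈ 11.86%


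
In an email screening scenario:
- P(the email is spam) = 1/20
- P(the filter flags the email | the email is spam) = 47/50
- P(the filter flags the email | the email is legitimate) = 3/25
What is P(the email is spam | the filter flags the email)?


Using Bayes' theorem:
P(A|B) = P(B|A)·P(A) / P(B)

P(the filter flags the email) = 47/50 × 1/20 + 3/25 × 19/20
= 47/1000 + 57/500 = 161/1000

P(the email is spam|the filter flags the email) = (47/1000) / (161/1000) = 47/161

P(the email is spam|the filter flags the email) = 47/161 ≈ 29.19%


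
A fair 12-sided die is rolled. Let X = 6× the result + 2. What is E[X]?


E[die] = (1+12)/2 = 13/2
E[X] = 6×13/2 + 2 = 41

E[X] = 41


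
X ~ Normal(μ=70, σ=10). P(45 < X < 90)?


z₁=(45-70)/10=-2.5, z₂=(90-70)/10=2.0
P = Φ(2.0) - Φ(-2.5) = 0.977250 - 0.006210 = 0.971040 ≈ 0.9710

P(45 < X < 90) ≈ 0.9710


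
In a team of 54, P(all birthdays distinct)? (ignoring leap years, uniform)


P(all different) = Π(365-i)/365 for i=0..53
= (365/365)×(364/365)×...×(312/365)
= 0.016123

P ≈ 0.0161 ≈ 1.61%


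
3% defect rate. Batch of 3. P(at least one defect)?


P(all good) = (97/100)^3 = 912673/1000000
P(≥1 defect) = 87327/1000000

P = 87327/1000000 ≈ 8.73%


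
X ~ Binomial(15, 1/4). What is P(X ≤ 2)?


P(X ≤ 2) = Σ P(X=i) for i=0..2
P(X=0) = 14348907/1073741824
P(X=1) = 71744535/1073741824
P(X=2) = 167403915/1073741824
Sum = 253497357/1073741824

P(X ≤ 2) = 253497357/1073741824 ≈ 23.61%


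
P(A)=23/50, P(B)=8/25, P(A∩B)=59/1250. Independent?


P(A)×P(B) = 92/625
P(A∩B) = 59/1250
Not equal → NOT independent

No, not independent


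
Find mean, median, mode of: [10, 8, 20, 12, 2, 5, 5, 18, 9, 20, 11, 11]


Sorted: [2, 5, 5, 8, 9, 10, 11, 11, 12, 18, 20, 20]
Mean = 131/12
Median = 21/2
Freq: {10: 1, 8: 1, 20: 2, 12: 1, 2: 1, 5: 2, 18: 1, 9: 1, 11: 2}
Mode: [5, 11, 20]

Mean=131/12, Median=21/2, Mode=[5, 11, 20]


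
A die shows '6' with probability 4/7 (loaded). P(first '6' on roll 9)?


Geometric: P(X=9) = (1-p)^(k-1)×p = (3/7)^8×4/7 = 26244/40353607

P(X=9) = 26244/40353607 ≈ 0.07%


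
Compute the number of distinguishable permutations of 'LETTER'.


Letters: 6, freq: {'L': 1, 'E': 2, 'T': 2, 'R': 1}
6!/(1!×2!×2!×1!) = 720/4 = 180

180


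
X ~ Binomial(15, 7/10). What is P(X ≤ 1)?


P(X ≤ 1) = Σ P(X=i) for i=0..1
P(X=0) = 14348907/1000000000000000
P(X=1) = 100442349/200000000000000
Sum = 129140163/250000000000000

P(X ≤ 1) = 129140163/250000000000000 ≈ 0.00%


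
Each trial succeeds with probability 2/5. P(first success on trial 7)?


Geometric: P(X=7) = (1-p)^(k-1)×p = (3/5)^6×2/5 = 1458/78125

P(X=7) = 1458/78125 ≈ 1.87%


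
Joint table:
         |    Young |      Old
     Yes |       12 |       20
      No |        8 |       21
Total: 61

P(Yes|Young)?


P(Yes|Young) = 12/(12+8) = 12/20 = 3/5

P = 3/5 ≈ 60.00%


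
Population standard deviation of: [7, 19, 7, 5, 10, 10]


Mean = 58/6 = 29/3
  (7-29/3)²=64/9
  (19-29/3)²=784/9
  (7-29/3)²=64/9
  (5-29/3)²=196/9
  (10-29/3)²=1/9
  (10-29/3)²=1/9
Σ(x-μ)² = 370/3
σ² = (370/3)/6 = 185/9

σ = √(185/9) ≈ 4.5338


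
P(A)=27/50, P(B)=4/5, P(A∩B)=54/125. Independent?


P(A)×P(B) = 54/125
P(A∩B) = 54/125
Equal ✓ → Independent

Yes, independent


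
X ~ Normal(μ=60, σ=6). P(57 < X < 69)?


z₁=(57-60)/6=-0.5, z₂=(69-60)/6=1.5
P = Φ(1.5) - Φ(-0.5) = 0.933193 - 0.308538 = 0.624655 ≈ 0.6247

P(57 < X < 69) ≈ 0.6247


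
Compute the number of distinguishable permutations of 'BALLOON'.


Letters: 7, freq: {'B': 1, 'A': 1, 'L': 2, 'O': 2, 'N': 1}
7!/(1!×1!×2!×2!×1!) = 5040/4 = 1260

1260


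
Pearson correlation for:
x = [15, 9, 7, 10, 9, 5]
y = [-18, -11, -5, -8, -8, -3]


n=6, Σx=55, Σy=-53, Σxy=-571, Σx²=561, Σy²=607
r = (6×(-571) - 55×(-53))/√((6×561 - 55²)(6×607 - (-53)²))
= -511/√(341×833) = -511/√284053 ≈ -511/532.9662 ≈ -0.9588

r ≈ -0.9588


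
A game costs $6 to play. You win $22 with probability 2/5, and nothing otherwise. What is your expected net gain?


E[gain] = (22-6)×2/5 + (-6)×3/5
= 32/5 - 18/5 = 14/5

Expected net gain = $14/5 ≈ $2.80


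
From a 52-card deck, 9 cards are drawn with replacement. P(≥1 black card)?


P(not a black card) = 26/52 = 1/2
P(none in 9 draws) = (1/2)^9 = 1/512
P(≥1 black card) = 1 - 1/512 = 511/512

P = 511/512 ≈ 99.80%


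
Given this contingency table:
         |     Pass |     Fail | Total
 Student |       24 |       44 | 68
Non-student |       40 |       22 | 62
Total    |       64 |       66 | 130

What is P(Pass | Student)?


P(Pass | Student) = 24/(24+44) = 24/68 = 6/17

P(Pass|Student) = 6/17 ≈ 35.29%


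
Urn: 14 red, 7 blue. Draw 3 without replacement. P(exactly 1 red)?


Hypergeometric: C(14,1)×C(7,2)/C(21,3)
= 14×21/1330 = 21/95

P(X=1) = 21/95 ≈ 22.11%


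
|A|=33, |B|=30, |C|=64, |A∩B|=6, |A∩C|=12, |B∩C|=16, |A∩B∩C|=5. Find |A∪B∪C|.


|A∪B∪C| = 33+30+64-6-12-16+5 = 98

|A∪B∪C| = 98


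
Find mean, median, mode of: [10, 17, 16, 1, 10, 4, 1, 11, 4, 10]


Sorted: [1, 1, 4, 4, 10, 10, 10, 11, 16, 17]
Mean = 84/10 = 42/5
Median = 10
Freq: {10: 3, 17: 1, 16: 1, 1: 2, 4: 2, 11: 1}
Mode: [10]

Mean=42/5, Median=10, Mode=10


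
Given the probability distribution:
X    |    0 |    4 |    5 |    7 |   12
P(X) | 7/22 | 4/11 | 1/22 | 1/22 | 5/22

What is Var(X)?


E[X] = 52/11
E[X²] = 461/11
Var(X) = E[X²] - (E[X])² = 461/11 - 2704/121 = 2367/121

Var(X) = 2367/121 ≈ 19.5620


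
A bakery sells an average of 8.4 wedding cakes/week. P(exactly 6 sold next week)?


Poisson(λ=8.4): P(X=6) = e^(-λ)×λ^k/k!
= e^(-8.4) × 8.4^6 / 6!
≈ 0.0002248673242 × 351298.031616 / 720 ≈ 0.109716

P(X=6) ≈ 0.109716 ≈ 10.97%


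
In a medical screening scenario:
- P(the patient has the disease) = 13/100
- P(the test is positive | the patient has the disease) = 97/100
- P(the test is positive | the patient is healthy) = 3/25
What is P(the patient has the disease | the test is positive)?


Using Bayes' theorem:
P(A|B) = P(B|A)·P(A) / P(B)

P(the test is positive) = 97/100 × 13/100 + 3/25 × 87/100
= 1261/10000 + 261/2500 = 461/2000

P(the patient has the disease|the test is positive) = (1261/10000) / (461/2000) = 1261/2305

P(the patient has the disease|the test is positive) = 1261/2305 ≈ 54.71%


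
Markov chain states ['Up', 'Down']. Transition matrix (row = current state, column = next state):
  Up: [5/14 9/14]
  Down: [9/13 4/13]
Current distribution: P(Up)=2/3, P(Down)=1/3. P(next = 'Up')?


P(next=Up) = Σᵢ P(now=i)×P(i→Up)
= 2/3×5/14 + 1/3×9/13
= 5/21 + 3/13 = 128/273

P = 128/273 ≈ 0.4689


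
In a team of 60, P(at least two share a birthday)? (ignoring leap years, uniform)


P(all different) = Π(365-i)/365 for i=0..59
= 0.005877
P(match) = 1 - 0.005877 = 0.994123

P ≈ 0.9941 ≈ 99.41%


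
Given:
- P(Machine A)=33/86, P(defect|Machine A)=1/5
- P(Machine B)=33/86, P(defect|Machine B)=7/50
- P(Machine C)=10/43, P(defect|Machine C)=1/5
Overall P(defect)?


P(B) = Σ P(B|Aᵢ)×P(Aᵢ)
  1/5×33/86 = 33/430
  7/50×33/86 = 231/4300
  1/5×10/43 = 2/43
Sum = 761/4300

P(defect) = 761/4300 ≈ 17.70%


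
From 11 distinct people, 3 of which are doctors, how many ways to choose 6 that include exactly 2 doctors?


Choose 2 of the 3 doctors and 4 of the other 8 people:
C(3,2)×C(8,4) = 3×70 = 210

210


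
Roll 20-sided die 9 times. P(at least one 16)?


P(no 16)^9 = (19/20)^9 = 322687697779/512000000000
P(≥1) = 1 - 322687697779/512000000000 = 189312302221/512000000000

P = 189312302221/512000000000 ≈ 36.98%


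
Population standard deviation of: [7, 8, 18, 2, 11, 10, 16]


Mean = 72/7
  (7-72/7)²=529/49
  (8-72/7)²=256/49
  (18-72/7)²=2916/49
  (2-72/7)²=3364/49
  (11-72/7)²=25/49
  (10-72/7)²=4/49
  (16-72/7)²=1600/49
Σ(x-μ)² = 1242/7
σ² = (1242/7)/7 = 1242/49

σ = √(1242/49) ≈ 5.0346


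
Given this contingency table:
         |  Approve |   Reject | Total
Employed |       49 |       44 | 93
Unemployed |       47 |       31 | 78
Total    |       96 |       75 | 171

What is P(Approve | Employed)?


P(Approve | Employed) = 49/(49+44) = 49/93

P(Approve|Employed) = 49/93 ≈ 52.69%


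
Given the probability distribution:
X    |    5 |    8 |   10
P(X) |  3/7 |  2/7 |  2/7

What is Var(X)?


E[X] = 51/7
E[X²] = 403/7
Var(X) = E[X²] - (E[X])² = 403/7 - 2601/49 = 220/49

Var(X) = 220/49 ≈ 4.4898


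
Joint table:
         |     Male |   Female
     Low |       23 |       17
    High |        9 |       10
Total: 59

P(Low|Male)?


P(Low|Male) = 23/(23+9) = 23/32

P = 23/32 ≈ 71.88%


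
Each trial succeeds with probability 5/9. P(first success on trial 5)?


Geometric: P(X=5) = (1-p)^(k-1)×p = (4/9)^4×5/9 = 1280/59049

P(X=5) = 1280/59049 ≈ 2.17%


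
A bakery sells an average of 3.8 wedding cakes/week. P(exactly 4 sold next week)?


Poisson(λ=3.8): P(X=4) = e^(-λ)×λ^k/k!
= e^(-3.8) × 3.8^4 / 4!
≈ 0.02237077186 × 208.5136 / 24 ≈ 0.194359

P(X=4) ≈ 0.194359 ≈ 19.44%


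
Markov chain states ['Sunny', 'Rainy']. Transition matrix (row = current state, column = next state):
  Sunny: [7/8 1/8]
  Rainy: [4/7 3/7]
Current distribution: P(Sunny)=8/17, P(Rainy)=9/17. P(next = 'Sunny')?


P(next=Sunny) = Σᵢ P(now=i)×P(i→Sunny)
= 8/17×7/8 + 9/17×4/7
= 7/17 + 36/119 = 5/7

P = 5/7 ≈ 0.7143


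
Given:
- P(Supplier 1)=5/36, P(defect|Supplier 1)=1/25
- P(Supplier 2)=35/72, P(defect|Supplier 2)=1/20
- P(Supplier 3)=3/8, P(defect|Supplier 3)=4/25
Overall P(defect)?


P(B) = Σ P(B|Aᵢ)×P(Aᵢ)
  1/25×5/36 = 1/180
  1/20×35/72 = 7/288
  4/25×3/8 = 3/50
Sum = 647/7200

P(defect) = 647/7200 ≈ 8.99%


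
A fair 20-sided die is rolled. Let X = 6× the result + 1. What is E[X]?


E[die] = (1+20)/2 = 21/2
E[X] = 6×21/2 + 1 = 64

E[X] = 64


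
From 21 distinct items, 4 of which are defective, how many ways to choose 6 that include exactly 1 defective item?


Choose 1 of the 4 defective items and 5 of the other 17 items:
C(4,1)×C(17,5) = 4×6188 = 24752

24752


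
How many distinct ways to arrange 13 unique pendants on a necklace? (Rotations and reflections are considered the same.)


Free circular arrangements: rotations and reflections both identified.
(n-1)!/2 = 12!/2 = 479001600/2 = 239500800

239500800


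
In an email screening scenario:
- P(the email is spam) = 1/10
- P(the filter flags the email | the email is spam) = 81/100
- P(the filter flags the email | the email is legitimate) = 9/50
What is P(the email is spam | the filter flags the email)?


Using Bayes' theorem:
P(A|B) = P(B|A)·P(A) / P(B)

P(the filter flags the email) = 81/100 × 1/10 + 9/50 × 9/10
= 81/1000 + 81/500 = 243/1000

P(the email is spam|the filter flags the email) = (81/1000) / (243/1000) = 1/3

P(the email is spam|the filter flags the email) = 1/3 ≈ 33.33%


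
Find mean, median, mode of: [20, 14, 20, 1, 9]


Sorted: [1, 9, 14, 20, 20]
Mean = 64/5
Median = 14
Freq: {20: 2, 14: 1, 1: 1, 9: 1}
Mode: [20]

Mean=64/5, Median=14, Mode=20


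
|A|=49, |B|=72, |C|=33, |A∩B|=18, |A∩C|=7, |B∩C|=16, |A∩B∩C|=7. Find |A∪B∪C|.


|A∪B∪C| = 49+72+33-18-7-16+7 = 120

|A∪B∪C| = 120


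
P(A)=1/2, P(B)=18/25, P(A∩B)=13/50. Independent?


P(A)×P(B) = 9/25
P(A∩B) = 13/50
Not equal → NOT independent

No, not independent


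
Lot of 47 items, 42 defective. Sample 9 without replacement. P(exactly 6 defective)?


Hypergeometric: C(42,6)×C(5,3)/C(47,9)
= 5245786×10/1362649145 = 19684/511313

P(X=6) = 19684/511313 ≈ 3.85%


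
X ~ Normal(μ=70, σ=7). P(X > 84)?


z = (84-70)/7 = 2.0
P(X > 84) = 1 - P(Z ≤ 2.0) = 1 - 0.9772 = 0.0228

P(X > 84) ≈ 0.0228


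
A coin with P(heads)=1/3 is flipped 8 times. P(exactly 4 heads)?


Binomial: P(X=4) = C(8,4)×p^4×(1-p)^4
= 70 × 1/81 × 16/81 = 1120/6561

P(X=4) = 1120/6561 ≈ 17.07%


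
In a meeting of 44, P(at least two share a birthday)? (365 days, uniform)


P(all different) = Π(365-i)/365 for i=0..43
= 0.067115
P(match) = 1 - 0.067115 = 0.932885

P ≈ 0.9329 ≈ 93.29%


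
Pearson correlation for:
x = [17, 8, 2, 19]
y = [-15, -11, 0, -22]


n=4, Σx=46, Σy=-48, Σxy=-761, Σx²=718, Σy²=830
r = (4×(-761) - 46×(-48))/√((4×718 - 46²)(4×830 - (-48)²))
= -836/√(756×1016) = -836/√768096 ≈ -836/876.4109 ≈ -0.9539

r ≈ -0.9539


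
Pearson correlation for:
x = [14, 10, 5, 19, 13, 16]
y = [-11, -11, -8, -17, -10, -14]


n=6, Σx=77, Σy=-71, Σxy=-981, Σx²=1107, Σy²=891
r = (6×(-981) - 77×(-71))/√((6×1107 - 77²)(6×891 - (-71)²))
= -419/√(713×305) = -419/√217465 ≈ -419/466.3314 ≈ -0.8985

r ≈ -0.8985


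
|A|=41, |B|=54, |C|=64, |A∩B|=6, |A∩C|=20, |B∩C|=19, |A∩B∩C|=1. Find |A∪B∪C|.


|A∪B∪C| = 41+54+64-6-20-19+1 = 115

|A∪B∪C| = 115


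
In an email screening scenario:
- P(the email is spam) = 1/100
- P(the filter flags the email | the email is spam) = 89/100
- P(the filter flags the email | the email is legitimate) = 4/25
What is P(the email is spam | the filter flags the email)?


Using Bayes' theorem:
P(A|B) = P(B|A)·P(A) / P(B)

P(the filter flags the email) = 89/100 × 1/100 + 4/25 × 99/100
= 89/10000 + 99/625 = 1673/10000

P(the email is spam|the filter flags the email) = (89/10000) / (1673/10000) = 89/1673

P(the email is spam|the filter flags the email) = 89/1673 ≈ 5.32%


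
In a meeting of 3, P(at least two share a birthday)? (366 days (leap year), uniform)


P(all different) = Π(366-i)/366 for i=0..2
= 0.991818
P(match) = 1 - 0.991818 = 0.008182

P ≈ 0.0082 ≈ 0.82%


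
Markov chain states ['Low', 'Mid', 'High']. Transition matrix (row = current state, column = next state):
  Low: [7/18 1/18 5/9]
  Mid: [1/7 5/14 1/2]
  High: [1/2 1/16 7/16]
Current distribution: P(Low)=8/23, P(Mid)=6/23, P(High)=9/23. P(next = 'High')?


P(next=High) = Σᵢ P(now=i)×P(i→High)
= 8/23×5/9 + 6/23×1/2 + 9/23×7/16
= 40/207 + 3/23 + 63/368 = 1639/3312

P = 1639/3312 ≈ 0.4949


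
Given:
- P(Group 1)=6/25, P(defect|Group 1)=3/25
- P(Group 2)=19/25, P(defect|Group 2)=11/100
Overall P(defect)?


P(B) = Σ P(B|Aᵢ)×P(Aᵢ)
  3/25×6/25 = 18/625
  11/100×19/25 = 209/2500
Sum = 281/2500

P(defect) = 281/2500 ≈ 11.24%


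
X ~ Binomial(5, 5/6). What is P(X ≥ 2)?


P(X ≥ 2) = Σ P(X=i) for i=2..5
P(X=2) = 125/3888
P(X=3) = 625/3888
P(X=4) = 3125/7776
P(X=5) = 3125/7776
Sum = 3875/3888

P(X ≥ 2) = 3875/3888 ≈ 99.67%


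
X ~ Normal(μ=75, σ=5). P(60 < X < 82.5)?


z₁=(60-75)/5=-3.0, z₂=(82.5-75)/5=1.5
P = Φ(1.5) - Φ(-3.0) = 0.933193 - 0.001350 = 0.931843 ≈ 0.9318

P(60 < X < 82.5) ≈ 0.9318


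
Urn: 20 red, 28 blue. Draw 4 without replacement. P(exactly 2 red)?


Hypergeometric: C(20,2)×C(28,2)/C(48,4)
= 190×378/194580 = 399/1081

P(X=2) = 399/1081 ≈ 36.91%


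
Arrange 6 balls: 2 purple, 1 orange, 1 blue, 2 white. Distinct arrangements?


6!/(2!×1!×1!×2!) = 180

180


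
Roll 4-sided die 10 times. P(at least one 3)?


P(no 3)^10 = (3/4)^10 = 59049/1048576
P(≥1) = 1 - 59049/1048576 = 989527/1048576

P = 989527/1048576 ≈ 94.37%


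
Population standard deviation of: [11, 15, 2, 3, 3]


Mean = 34/5
  (11-34/5)²=441/25
  (15-34/5)²=1681/25
  (2-34/5)²=576/25
  (3-34/5)²=361/25
  (3-34/5)²=361/25
Σ(x-μ)² = 684/5
σ² = (684/5)/5 = 684/25

σ = √(684/25) ≈ 5.2307


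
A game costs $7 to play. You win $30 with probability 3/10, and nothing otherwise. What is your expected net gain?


E[gain] = (30-7)×3/10 + (-7)×7/10
= 69/10 - 49/10 = 2

Expected net gain = $2 ≈ $2.00


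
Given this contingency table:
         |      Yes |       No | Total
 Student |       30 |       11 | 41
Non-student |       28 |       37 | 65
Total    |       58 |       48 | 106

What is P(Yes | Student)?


P(Yes | Student) = 30/(30+11) = 30/41

P(Yes|Student) = 30/41 ≈ 73.17%


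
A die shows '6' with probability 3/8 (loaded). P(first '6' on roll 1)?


Geometric: P(X=1) = (1-p)^(k-1)×p = (5/8)^0×3/8 = 3/8

P(X=1) = 3/8 ≈ 37.50%


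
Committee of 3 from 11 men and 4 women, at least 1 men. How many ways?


Count by #men:
  1M,2W: C(11,1)×C(4,2)=66
  2M,1W: C(11,2)×C(4,1)=220
  3M,0W: C(11,3)×C(4,0)=165
Total = 451

451


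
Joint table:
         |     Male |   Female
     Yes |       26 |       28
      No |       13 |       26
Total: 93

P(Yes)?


P(Yes) = (26+28)/93 = 54/93 = 18/31

P(Yes) = 18/31 ≈ 58.06%


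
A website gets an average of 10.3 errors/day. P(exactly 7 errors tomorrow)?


Poisson(λ=10.3): P(X=7) = e^(-λ)×λ^k/k!
= e^(-10.3) × 10.3^7 / 7!
≈ 3.363309519e-05 × 12298738.6542 / 5040 ≈ 0.082072

P(X=7) ≈ 0.082072 ≈ 8.21%


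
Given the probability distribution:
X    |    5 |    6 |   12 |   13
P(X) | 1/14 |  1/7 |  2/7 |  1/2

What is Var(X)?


E[X] = 78/7
E[X²] = 928/7
Var(X) = E[X²] - (E[X])² = 928/7 - 6084/49 = 412/49

Var(X) = 412/49 ≈ 8.4082


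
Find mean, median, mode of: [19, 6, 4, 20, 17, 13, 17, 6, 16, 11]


Sorted: [4, 6, 6, 11, 13, 16, 17, 17, 19, 20]
Mean = 129/10
Median = 29/2
Freq: {19: 1, 6: 2, 4: 1, 20: 1, 17: 2, 13: 1, 16: 1, 11: 1}
Mode: [6, 17]

Mean=129/10, Median=29/2, Mode=[6, 17]


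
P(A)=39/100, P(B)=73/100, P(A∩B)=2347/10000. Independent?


P(A)×P(B) = 2847/10000
P(A∩B) = 2347/10000
Not equal → NOT independent

No, not independent


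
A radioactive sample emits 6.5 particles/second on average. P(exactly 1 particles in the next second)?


Poisson(λ=6.5): P(X=1) = e^(-λ)×λ^k/k!
= e^(-6.5) × 6.5^1 / 1!
≈ 0.001503439193 × 6.5 / 1 ≈ 0.009772

P(X=1) ≈ 0.009772 ≈ 0.98%


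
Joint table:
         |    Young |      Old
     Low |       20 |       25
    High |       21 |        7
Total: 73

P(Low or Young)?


P(Low∨Young) = P(Low) + P(Young) - P(Low∧Young)
= (45 + 41 - 20)/73 = 66/73

P = 66/73 ≈ 90.41%


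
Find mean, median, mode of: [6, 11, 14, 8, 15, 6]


Sorted: [6, 6, 8, 11, 14, 15]
Mean = 60/6 = 10
Median = 19/2
Freq: {6: 2, 11: 1, 14: 1, 8: 1, 15: 1}
Mode: [6]

Mean=10, Median=19/2, Mode=6


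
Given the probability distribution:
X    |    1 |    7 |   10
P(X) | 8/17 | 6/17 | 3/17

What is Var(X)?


E[X] = 80/17
E[X²] = 602/17
Var(X) = E[X²] - (E[X])² = 602/17 - 6400/289 = 3834/289

Var(X) = 3834/289 ≈ 13.2664


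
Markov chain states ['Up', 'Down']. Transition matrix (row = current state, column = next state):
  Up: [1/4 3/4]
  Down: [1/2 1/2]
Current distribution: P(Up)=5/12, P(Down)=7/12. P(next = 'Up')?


P(next=Up) = Σᵢ P(now=i)×P(i→Up)
= 5/12×1/4 + 7/12×1/2
= 5/48 + 7/24 = 19/48

P = 19/48 ≈ 0.3958


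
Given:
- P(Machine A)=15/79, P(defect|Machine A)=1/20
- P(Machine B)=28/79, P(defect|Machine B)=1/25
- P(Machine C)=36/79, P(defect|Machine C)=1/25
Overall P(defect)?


P(B) = Σ P(B|Aᵢ)×P(Aᵢ)
  1/20×15/79 = 3/316
  1/25×28/79 = 28/1975
  1/25×36/79 = 36/1975
Sum = 331/7900

P(defect) = 331/7900 ≈ 4.19%


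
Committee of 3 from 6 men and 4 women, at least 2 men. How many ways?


Count by #men:
  2M,1W: C(6,2)×C(4,1)=60
  3M,0W: C(6,3)×C(4,0)=20
Total = 80

80


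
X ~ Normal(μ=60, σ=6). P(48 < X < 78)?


z₁=(48-60)/6=-2.0, z₂=(78-60)/6=3.0
P = Φ(3.0) - Φ(-2.0) = 0.998650 - 0.022750 = 0.975900 ≈ 0.9759

P(48 < X < 78) ≈ 0.9759


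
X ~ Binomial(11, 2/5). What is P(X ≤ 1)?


P(X ≤ 1) = Σ P(X=i) for i=0..1
P(X=0) = 177147/48828125
P(X=1) = 1299078/48828125
Sum = 59049/1953125

P(X ≤ 1) = 59049/1953125 ≈ 3.02%


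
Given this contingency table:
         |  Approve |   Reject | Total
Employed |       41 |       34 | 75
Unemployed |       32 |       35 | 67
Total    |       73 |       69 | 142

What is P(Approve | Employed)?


P(Approve | Employed) = 41/(41+34) = 41/75

P(Approve|Employed) = 41/75 ≈ 54.67%


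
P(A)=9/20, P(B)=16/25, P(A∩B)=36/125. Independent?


P(A)×P(B) = 36/125
P(A∩B) = 36/125
Equal ✓ → Independent

Yes, independent


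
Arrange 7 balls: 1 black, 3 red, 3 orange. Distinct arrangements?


7!/(1!×3!×3!) = 140

140


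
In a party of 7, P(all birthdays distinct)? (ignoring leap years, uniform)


P(all different) = Π(365-i)/365 for i=0..6
= (365/365)×(364/365)×...×(359/365)
= 0.943764

P ≈ 0.9438 ≈ 94.38%


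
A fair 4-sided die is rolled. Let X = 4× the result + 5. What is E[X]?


E[die] = (1+4)/2 = 5/2
E[X] = 4×5/2 + 5 = 15

E[X] = 15


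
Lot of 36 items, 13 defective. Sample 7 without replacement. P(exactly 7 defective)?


Hypergeometric: C(13,7)×C(23,0)/C(36,7)
= 1716×1/8347680 = 13/63240

P(X=7) = 13/63240 ≈ 0.02%
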